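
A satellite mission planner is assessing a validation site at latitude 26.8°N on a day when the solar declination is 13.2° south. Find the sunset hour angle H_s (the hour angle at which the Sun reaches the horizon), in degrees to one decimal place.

83.2°

−tan φ tan δ = −(0.5051)(-0.2345) = 0.1184; H_s = arccos(0.1184) = 83.20°.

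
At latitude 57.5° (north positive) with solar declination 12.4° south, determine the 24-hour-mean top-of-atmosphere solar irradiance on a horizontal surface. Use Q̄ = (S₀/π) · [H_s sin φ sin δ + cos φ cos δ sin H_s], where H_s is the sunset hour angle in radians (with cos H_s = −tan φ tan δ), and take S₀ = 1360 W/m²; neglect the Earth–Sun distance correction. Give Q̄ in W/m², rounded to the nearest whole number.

118 W/m²

−tan φ tan δ = −(1.5697)(-0.2199) = 0.3452; H_s = arccos(0.3452) = 69.81°. In radians, H_s = 1.2184.
H_s sin φ sin δ = 1.2184 × 0.8434 × -0.2147 = -0.2206.
cos φ cos δ sin H_s = 0.5373 × 0.9767 × 0.9385 = 0.4925.
Q̄ = (1360/π) × (-0.2206 + 0.4925) = 432.90 × 0.2719 = 117.71 W/m².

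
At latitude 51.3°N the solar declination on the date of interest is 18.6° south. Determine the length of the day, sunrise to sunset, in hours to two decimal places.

−tan φ tan δ = −(1.2482)(-0.3365) = 0.4200; H_s = arccos(0.4200) = 65.17°.
Day length = 2 H_s / 15° h⁻¹ = 130.34° / 15 = 8.689 h.

8.69 hours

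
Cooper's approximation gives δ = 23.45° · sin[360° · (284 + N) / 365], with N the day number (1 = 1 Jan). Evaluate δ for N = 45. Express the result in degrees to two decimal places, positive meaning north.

360 × (284 + 45) / 365 = 324.493°; sin(324.493°) = -0.5808.
δ = 23.45 × -0.5808 = -13.620° ≈ -13.62°.

-13.62°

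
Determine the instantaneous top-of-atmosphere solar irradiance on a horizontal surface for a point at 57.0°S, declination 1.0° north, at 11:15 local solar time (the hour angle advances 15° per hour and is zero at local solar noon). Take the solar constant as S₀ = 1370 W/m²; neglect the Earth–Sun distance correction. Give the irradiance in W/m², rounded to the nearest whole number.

712 W/m²

Hour angle H = 15° × (11.25 − 12) = -11.25°.
cos θ_z = sin(-57.0°) sin(1.0°) + cos(-57.0°) cos(1.0°) cos(-11.25°) = -0.0146 + 0.5341 = 0.5195.
Top-of-atmosphere irradiance = S₀ cos θ_z = 1370 × 0.5195 = 711.71 W/m².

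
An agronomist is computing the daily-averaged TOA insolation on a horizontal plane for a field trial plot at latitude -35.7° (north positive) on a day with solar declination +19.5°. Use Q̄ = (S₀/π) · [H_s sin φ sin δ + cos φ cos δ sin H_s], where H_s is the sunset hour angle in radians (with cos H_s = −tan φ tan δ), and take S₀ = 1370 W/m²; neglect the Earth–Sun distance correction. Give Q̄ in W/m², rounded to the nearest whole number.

211 W/m²

The sunset hour angle satisfies cos H_s = −tan φ tan δ = 0.2545, giving H_s = 75.26°. In radians, H_s = 1.3135.
H_s sin φ sin δ = 1.3135 × -0.5835 × 0.3338 = -0.2558.
cos φ cos δ sin H_s = 0.8121 × 0.9426 × 0.9671 = 0.7403.
Q̄ = (1370/π) × (-0.2558 + 0.7403) = 436.08 × 0.4845 = 211.28 W/m².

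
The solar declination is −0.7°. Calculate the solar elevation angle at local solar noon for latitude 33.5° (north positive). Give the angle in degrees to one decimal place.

55.8°

At local solar noon the hour angle is zero, so the elevation is 90° − |φ − δ| = 90° − |33.5° − (-0.7°)| = 90° − 34.2° = 55.8°.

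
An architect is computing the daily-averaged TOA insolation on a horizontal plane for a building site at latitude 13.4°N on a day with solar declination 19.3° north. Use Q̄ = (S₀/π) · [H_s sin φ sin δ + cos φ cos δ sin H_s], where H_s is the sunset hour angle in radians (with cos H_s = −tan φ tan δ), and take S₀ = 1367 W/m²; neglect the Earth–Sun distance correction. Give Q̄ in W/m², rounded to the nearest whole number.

453 W/m²

−tan φ tan δ = −(0.2382)(0.3502) = -0.0834; H_s = arccos(-0.0834) = 94.78°. In radians, H_s = 1.6542.
H_s sin φ sin δ = 1.6542 × 0.2317 × 0.3305 = 0.1267.
cos φ cos δ sin H_s = 0.9728 × 0.9438 × 0.9965 = 0.9149.
Q̄ = (1367/π) × (0.1267 + 0.9149) = 435.13 × 1.0416 = 453.23 W/m².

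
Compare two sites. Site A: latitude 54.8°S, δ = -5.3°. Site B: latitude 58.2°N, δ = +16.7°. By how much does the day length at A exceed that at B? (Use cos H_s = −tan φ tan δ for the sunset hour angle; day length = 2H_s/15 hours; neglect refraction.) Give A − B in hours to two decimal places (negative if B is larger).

A: H_s = arccos(−tan -54.8° · tan -5.3°) = 97.56°, so 2H_s/15 = 13.0080 h.
B: H_s = arccos(−tan 58.2° · tan 16.7°) = 118.94°, so 2H_s/15 = 15.8587 h.
A − B = 13.0080 − 15.8587 = -2.8507 h.

-2.85 h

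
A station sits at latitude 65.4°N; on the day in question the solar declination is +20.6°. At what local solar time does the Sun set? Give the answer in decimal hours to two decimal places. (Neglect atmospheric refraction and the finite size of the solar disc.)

The sunset hour angle satisfies cos H_s = −tan φ tan δ = -0.8210, giving H_s = 145.19°.
Sunset is at 12 + H_s/15 = 12 + 9.679 = 21.679 h local solar time.

21.68 h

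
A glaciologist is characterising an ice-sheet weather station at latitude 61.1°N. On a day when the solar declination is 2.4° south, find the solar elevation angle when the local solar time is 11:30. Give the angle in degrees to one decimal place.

26.2°

Hour angle H = 15° × (11.5 − 12) = -7.50°.
With φ = 61.1°, δ = -2.4°, H = -7.50°: sin φ sin δ = -0.0367, cos φ cos δ cos H = 0.4787, so cos θ_z = 0.4420.
θ_z = arccos(0.4420) = 63.77°, so the elevation is 90° − 63.77° = 26.23°.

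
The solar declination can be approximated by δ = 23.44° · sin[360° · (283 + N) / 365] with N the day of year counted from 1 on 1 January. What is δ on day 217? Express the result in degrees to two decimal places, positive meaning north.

360 × (283 + 217) / 365 = 493.151°; sin(493.151°) = 0.7296.
δ = 23.44 × 0.7296 = 17.102° ≈ +17.10°.

+17.10°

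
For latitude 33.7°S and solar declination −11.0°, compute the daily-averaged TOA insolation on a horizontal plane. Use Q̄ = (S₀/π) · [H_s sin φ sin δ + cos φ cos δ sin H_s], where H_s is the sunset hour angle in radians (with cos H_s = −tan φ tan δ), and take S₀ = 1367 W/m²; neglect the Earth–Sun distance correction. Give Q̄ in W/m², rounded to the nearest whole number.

The sunset hour angle satisfies cos H_s = −tan φ tan δ = -0.1296, giving H_s = 97.45°. In radians, H_s = 1.7008.
H_s sin φ sin δ = 1.7008 × -0.5548 × -0.1908 = 0.1800.
cos φ cos δ sin H_s = 0.8320 × 0.9816 × 0.9916 = 0.8098.
Q̄ = (1367/π) × (0.1800 + 0.8098) = 435.13 × 0.9898 = 430.69 W/m².

431 W/m²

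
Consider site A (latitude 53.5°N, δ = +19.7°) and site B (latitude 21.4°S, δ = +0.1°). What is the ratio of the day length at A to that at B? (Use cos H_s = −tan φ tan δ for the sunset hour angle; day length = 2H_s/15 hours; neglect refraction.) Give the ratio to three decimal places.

1.322

A: H_s = arccos(−tan 53.5° · tan 19.7°) = 118.94°, so 2H_s/15 = 15.8587 h.
B: H_s = arccos(−tan -21.4° · tan 0.1°) = 89.96°, so 2H_s/15 = 11.9947 h.
Ratio A/B = 15.8587 / 11.9947 = 1.3221.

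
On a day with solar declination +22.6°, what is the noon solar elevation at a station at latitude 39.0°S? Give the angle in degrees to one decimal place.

At local solar noon the hour angle is zero, so the elevation is 90° − |φ − δ| = 90° − |-39.0° − (22.6°)| = 90° − 61.6° = 28.4°.

28.4°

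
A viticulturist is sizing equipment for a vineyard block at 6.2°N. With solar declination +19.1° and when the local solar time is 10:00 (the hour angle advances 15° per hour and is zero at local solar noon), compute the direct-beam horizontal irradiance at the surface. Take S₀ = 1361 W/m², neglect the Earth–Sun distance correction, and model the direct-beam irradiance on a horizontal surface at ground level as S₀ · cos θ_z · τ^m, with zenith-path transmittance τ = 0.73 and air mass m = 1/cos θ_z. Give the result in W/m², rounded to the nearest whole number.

797 W/m²

Hour angle H = 15° × (10 − 12) = -30.00°.
With φ = 6.2°, δ = 19.1°, H = -30.00°: sin φ sin δ = 0.0353, cos φ cos δ cos H = 0.8136, so cos θ_z = 0.8489.
Air mass m = 1/cos θ_z = 1/0.8489 = 1.178; τ^m = 0.73^1.178 = 0.6902.
Surface direct beam = 1361 × 0.8489 × 0.6902 = 797.42 W/m².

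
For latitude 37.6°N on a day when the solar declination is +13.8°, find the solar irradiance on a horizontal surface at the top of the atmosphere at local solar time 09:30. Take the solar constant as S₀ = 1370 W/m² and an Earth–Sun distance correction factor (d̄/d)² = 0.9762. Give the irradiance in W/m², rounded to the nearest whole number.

1011 W/m²

Hour angle H = 15° × (9.5 − 12) = -37.50°.
With φ = 37.6°, δ = 13.8°, H = -37.50°: sin φ sin δ = 0.1455, cos φ cos δ cos H = 0.6104, so cos θ_z = 0.7559.
Top-of-atmosphere irradiance = S₀ (d̄/d)² cos θ_z = 1370 × 0.9762 × 0.7559 = 1010.94 W/m².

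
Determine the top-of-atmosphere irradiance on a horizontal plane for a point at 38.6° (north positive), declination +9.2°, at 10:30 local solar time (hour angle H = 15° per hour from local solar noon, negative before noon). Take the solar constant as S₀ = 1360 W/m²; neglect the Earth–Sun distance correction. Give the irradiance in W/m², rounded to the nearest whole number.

Hour angle H = 15° × (10.5 − 12) = -22.50°.
cos θ_z = sin(38.6°) sin(9.2°) + cos(38.6°) cos(9.2°) cos(-22.50°) = 0.0997 + 0.7127 = 0.8124.
Top-of-atmosphere irradiance = S₀ cos θ_z = 1360 × 0.8124 = 1104.86 W/m².

1105 W/m²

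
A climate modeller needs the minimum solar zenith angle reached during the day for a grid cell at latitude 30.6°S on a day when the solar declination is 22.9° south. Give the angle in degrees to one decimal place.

7.7°

At local solar noon the hour angle is zero, so the zenith angle is |φ − δ| = |-30.6° − (-22.9°)| = 7.7°.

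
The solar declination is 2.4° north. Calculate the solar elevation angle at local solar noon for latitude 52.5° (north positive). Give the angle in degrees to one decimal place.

At local solar noon the hour angle is zero, so the elevation is 90° − |φ − δ| = 90° − |52.5° − (2.4°)| = 90° − 50.1° = 39.9°.

39.9°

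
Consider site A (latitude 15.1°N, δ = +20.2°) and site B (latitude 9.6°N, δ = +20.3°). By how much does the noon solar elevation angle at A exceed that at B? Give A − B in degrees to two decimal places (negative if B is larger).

+5.60°

A: 90° − |15.1 − (20.2)| = 84.90°.
B: 90° − |9.6 − (20.3)| = 79.30°.
A − B = 84.90 − 79.30 = 5.60°.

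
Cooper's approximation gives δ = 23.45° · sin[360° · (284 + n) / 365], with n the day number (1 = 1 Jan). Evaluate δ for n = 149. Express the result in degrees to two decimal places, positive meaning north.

360 × (284 + 149) / 365 = 427.068°; sin(427.068°) = 0.9210.
δ = 23.45 × 0.9210 = 21.597° ≈ +21.60°.

+21.60°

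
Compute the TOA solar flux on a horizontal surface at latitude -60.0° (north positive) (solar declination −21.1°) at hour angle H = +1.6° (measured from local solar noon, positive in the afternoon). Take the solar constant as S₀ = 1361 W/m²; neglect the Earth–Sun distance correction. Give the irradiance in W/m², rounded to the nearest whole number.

1059 W/m²

cos θ_z = sin φ sin δ + cos φ cos δ cos H = (-0.8660)(-0.3600) + (0.5000)(0.9330)(0.9996) = 0.7781.
Top-of-atmosphere irradiance = S₀ cos θ_z = 1361 × 0.7781 = 1058.99 W/m².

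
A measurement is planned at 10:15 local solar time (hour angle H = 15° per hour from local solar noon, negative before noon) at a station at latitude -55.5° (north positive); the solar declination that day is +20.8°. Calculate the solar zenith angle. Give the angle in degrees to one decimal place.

Hour angle H = 15° × (10.25 − 12) = -26.25°.
cos θ_z = sin φ sin δ + cos φ cos δ cos H = (-0.8241)(0.3551) + (0.5664)(0.9348)(0.8969) = 0.1822.
θ_z = arccos(0.1822) = 79.50°.

79.5°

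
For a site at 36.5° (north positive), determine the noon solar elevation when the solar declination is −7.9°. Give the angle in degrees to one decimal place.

45.6°

At local solar noon the hour angle is zero, so the elevation is 90° − |φ − δ| = 90° − |36.5° − (-7.9°)| = 90° − 44.4° = 45.6°.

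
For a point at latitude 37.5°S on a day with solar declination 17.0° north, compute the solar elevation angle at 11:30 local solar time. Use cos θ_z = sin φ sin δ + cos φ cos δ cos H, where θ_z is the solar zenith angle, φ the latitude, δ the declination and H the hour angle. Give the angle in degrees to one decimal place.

35.0°

Hour angle H = 15° × (11.5 − 12) = -7.50°.
cos θ_z = sin(-37.5°) sin(17.0°) + cos(-37.5°) cos(17.0°) cos(-7.50°) = -0.1780 + 0.7522 = 0.5742.
θ_z = arccos(0.5742) = 54.96°, so the elevation is 90° − 54.96° = 35.04°.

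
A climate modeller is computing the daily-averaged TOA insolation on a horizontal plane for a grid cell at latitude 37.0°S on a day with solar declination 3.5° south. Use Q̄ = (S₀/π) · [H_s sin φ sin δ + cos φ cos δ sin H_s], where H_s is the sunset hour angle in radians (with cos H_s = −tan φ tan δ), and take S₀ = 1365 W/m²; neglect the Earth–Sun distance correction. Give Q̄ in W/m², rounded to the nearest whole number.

The sunset hour angle satisfies cos H_s = −tan φ tan δ = -0.0461, giving H_s = 92.64°. In radians, H_s = 1.6169.
H_s sin φ sin δ = 1.6169 × -0.6018 × -0.0610 = 0.0594.
cos φ cos δ sin H_s = 0.7986 × 0.9981 × 0.9989 = 0.7962.
Q̄ = (1365/π) × (0.0594 + 0.7962) = 434.49 × 0.8556 = 371.75 W/m².

372 W/m²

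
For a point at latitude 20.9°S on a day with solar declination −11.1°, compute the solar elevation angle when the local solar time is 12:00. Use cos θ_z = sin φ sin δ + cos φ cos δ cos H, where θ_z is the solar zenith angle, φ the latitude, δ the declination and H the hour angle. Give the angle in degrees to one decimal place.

Hour angle H = 15° × (12 − 12) = 0.00°.
cos θ_z = sin φ sin δ + cos φ cos δ cos H = (-0.3567)(-0.1925) + (0.9342)(0.9813)(1.0000) = 0.9854.
θ_z = arccos(0.9854) = 9.80°, so the elevation is 90° − 9.80° = 80.20°.

80.2°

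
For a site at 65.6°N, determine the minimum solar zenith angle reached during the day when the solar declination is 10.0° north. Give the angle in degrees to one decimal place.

At local solar noon the hour angle is zero, so the zenith angle is |φ − δ| = |65.6° − (10.0°)| = 55.6°.

55.6°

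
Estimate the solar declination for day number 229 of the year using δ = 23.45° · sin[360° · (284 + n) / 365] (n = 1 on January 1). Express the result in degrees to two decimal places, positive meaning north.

+13.12°

360 × (284 + 229) / 365 = 505.973°; sin(505.973°) = 0.5596.
δ = 23.45 × 0.5596 = 13.123° ≈ +13.12°.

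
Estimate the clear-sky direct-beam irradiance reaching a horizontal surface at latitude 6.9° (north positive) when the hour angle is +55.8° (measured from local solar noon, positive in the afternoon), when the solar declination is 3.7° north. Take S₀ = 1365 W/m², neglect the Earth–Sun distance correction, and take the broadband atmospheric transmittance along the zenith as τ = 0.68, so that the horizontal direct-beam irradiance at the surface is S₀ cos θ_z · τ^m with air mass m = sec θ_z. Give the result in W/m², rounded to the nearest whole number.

With φ = 6.9°, δ = 3.7°, H = 55.80°: sin φ sin δ = 0.0078, cos φ cos δ cos H = 0.5568, so cos θ_z = 0.5646.
Air mass m = 1/cos θ_z = 1/0.5646 = 1.771; τ^m = 0.68^1.771 = 0.5051.
Surface direct beam = 1365 × 0.5646 × 0.5051 = 389.27 W/m².

389 W/m²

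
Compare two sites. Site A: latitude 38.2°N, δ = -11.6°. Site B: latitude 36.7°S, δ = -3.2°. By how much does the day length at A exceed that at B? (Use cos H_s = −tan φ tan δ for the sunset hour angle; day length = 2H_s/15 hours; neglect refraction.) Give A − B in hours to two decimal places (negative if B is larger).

A: H_s = arccos(−tan 38.2° · tan -11.6°) = 80.70°, so 2H_s/15 = 10.7600 h.
B: H_s = arccos(−tan -36.7° · tan -3.2°) = 92.39°, so 2H_s/15 = 12.3187 h.
A − B = 10.7600 − 12.3187 = -1.5587 h.

-1.56 h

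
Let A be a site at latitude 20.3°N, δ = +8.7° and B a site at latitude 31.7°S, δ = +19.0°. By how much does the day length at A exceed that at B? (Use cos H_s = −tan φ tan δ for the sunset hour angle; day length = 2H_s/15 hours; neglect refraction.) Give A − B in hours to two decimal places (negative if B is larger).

+2.07 h

A: H_s = arccos(−tan 20.3° · tan 8.7°) = 93.24°, so 2H_s/15 = 12.4320 h.
B: H_s = arccos(−tan -31.7° · tan 19.0°) = 77.72°, so 2H_s/15 = 10.3627 h.
A − B = 12.4320 − 10.3627 = 2.0693 h.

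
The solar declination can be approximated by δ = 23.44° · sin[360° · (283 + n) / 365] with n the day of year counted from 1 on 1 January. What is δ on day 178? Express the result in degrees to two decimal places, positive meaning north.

360 × (283 + 178) / 365 = 454.685°; sin(454.685°) = 0.9967.
δ = 23.44 × 0.9967 = 23.363° ≈ +23.36°.

+23.36°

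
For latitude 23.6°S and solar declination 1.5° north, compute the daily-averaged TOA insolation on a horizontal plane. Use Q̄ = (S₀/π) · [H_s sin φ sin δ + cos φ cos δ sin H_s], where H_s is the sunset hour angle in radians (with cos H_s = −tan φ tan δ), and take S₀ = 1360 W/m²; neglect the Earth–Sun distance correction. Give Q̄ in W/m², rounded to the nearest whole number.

389 W/m²

The sunset hour angle satisfies cos H_s = −tan φ tan δ = 0.0114, giving H_s = 89.35°. In radians, H_s = 1.5595.
H_s sin φ sin δ = 1.5595 × -0.4003 × 0.0262 = -0.0164.
cos φ cos δ sin H_s = 0.9164 × 0.9997 × 0.9999 = 0.9160.
Q̄ = (1360/π) × (-0.0164 + 0.9160) = 432.90 × 0.8996 = 389.44 W/m².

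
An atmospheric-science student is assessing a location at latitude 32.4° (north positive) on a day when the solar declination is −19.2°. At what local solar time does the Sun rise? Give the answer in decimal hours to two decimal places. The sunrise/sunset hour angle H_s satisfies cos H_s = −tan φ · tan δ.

−tan φ tan δ = −(0.6346)(-0.3482) = 0.2210; H_s = arccos(0.2210) = 77.23°.
Sunrise is at 12 − H_s/15 = 12 − 5.149 = 6.851 h local solar time.

6.85 h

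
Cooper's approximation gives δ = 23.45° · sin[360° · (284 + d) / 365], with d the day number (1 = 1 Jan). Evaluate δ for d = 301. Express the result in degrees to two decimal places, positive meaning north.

-14.11°

360 × (284 + 301) / 365 = 576.986°; sin(576.986°) = -0.6016.
δ = 23.45 × -0.6016 = -14.108° ≈ -14.11°.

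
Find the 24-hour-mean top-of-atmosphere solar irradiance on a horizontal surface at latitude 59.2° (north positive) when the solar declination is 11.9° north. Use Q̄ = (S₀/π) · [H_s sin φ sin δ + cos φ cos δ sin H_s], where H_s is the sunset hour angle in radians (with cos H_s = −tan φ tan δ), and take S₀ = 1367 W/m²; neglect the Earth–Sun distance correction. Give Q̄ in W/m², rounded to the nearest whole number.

The sunset hour angle satisfies cos H_s = −tan φ tan δ = -0.3535, giving H_s = 110.70°. In radians, H_s = 1.9321.
H_s sin φ sin δ = 1.9321 × 0.8590 × 0.2062 = 0.3422.
cos φ cos δ sin H_s = 0.5120 × 0.9785 × 0.9354 = 0.4686.
Q̄ = (1367/π) × (0.3422 + 0.4686) = 435.13 × 0.8108 = 352.80 W/m².

353 W/m²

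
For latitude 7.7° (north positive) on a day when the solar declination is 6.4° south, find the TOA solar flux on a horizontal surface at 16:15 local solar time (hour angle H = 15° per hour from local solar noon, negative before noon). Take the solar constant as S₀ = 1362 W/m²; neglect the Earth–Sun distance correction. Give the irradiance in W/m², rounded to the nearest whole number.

Hour angle H = 15° × (16.25 − 12) = 63.75°.
With φ = 7.7°, δ = -6.4°, H = 63.75°: sin φ sin δ = -0.0149, cos φ cos δ cos H = 0.4356, so cos θ_z = 0.4207.
Top-of-atmosphere irradiance = S₀ cos θ_z = 1362 × 0.4207 = 572.99 W/m².

573 W/m²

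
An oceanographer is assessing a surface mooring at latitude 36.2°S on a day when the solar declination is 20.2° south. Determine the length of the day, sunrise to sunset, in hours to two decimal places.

−tan φ tan δ = −(-0.7319)(-0.3679) = -0.2693; H_s = arccos(-0.2693) = 105.62°.
Day length = 2 H_s / 15° h⁻¹ = 211.24° / 15 = 14.083 h.

14.08 hours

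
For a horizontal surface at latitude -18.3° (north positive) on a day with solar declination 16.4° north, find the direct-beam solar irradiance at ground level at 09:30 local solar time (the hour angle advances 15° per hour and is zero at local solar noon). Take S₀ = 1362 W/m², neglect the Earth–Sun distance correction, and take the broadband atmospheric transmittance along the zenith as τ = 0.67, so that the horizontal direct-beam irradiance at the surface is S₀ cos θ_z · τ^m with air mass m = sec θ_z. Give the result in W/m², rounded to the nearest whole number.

Hour angle H = 15° × (9.5 − 12) = -37.50°.
cos θ_z = sin φ sin δ + cos φ cos δ cos H = (-0.3140)(0.2823) + (0.9494)(0.9593)(0.7934) = 0.6340.
Air mass m = 1/cos θ_z = 1/0.6340 = 1.577; τ^m = 0.67^1.577 = 0.5318.
Surface direct beam = 1362 × 0.6340 × 0.5318 = 459.21 W/m².

459 W/m²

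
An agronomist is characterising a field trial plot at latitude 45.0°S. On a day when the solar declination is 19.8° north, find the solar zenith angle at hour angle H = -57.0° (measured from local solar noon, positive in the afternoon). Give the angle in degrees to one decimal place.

With φ = -45.0°, δ = 19.8°, H = -57.00°: sin φ sin δ = -0.2395, cos φ cos δ cos H = 0.3624, so cos θ_z = 0.1229.
θ_z = arccos(0.1229) = 82.94°.

82.9°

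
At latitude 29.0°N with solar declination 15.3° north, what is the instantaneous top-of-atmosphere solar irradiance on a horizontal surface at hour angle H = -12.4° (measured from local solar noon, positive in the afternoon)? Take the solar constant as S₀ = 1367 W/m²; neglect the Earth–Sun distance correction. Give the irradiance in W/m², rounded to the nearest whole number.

cos θ_z = sin(29.0°) sin(15.3°) + cos(29.0°) cos(15.3°) cos(-12.40°) = 0.1279 + 0.8239 = 0.9518.
Top-of-atmosphere irradiance = S₀ cos θ_z = 1367 × 0.9518 = 1301.11 W/m².

1301 W/m²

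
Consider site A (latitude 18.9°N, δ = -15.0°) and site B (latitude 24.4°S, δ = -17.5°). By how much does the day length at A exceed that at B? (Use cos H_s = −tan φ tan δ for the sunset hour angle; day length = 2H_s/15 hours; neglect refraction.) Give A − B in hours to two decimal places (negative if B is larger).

A: H_s = arccos(−tan 18.9° · tan -15.0°) = 84.74°, so 2H_s/15 = 11.2987 h.
B: H_s = arccos(−tan -24.4° · tan -17.5°) = 98.22°, so 2H_s/15 = 13.0960 h.
A − B = 11.2987 − 13.0960 = -1.7973 h.

-1.80 h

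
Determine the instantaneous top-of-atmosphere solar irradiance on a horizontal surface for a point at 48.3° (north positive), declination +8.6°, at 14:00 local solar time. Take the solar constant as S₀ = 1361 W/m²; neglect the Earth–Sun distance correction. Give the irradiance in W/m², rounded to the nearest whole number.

Hour angle H = 15° × (14 − 12) = 30.00°.
cos θ_z = sin(48.3°) sin(8.6°) + cos(48.3°) cos(8.6°) cos(30.00°) = 0.1116 + 0.5696 = 0.6812.
Top-of-atmosphere irradiance = S₀ cos θ_z = 1361 × 0.6812 = 927.11 W/m².

927 W/m²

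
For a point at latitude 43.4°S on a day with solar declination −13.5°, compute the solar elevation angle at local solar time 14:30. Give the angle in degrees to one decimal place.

Hour angle H = 15° × (14.5 − 12) = 37.50°.
cos θ_z = sin(-43.4°) sin(-13.5°) + cos(-43.4°) cos(-13.5°) cos(37.50°) = 0.1604 + 0.5605 = 0.7209.
θ_z = arccos(0.7209) = 43.87°, so the elevation is 90° − 43.87° = 46.13°.

46.1°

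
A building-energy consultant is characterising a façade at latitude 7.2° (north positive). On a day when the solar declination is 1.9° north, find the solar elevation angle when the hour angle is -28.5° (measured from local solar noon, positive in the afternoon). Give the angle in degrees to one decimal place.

cos θ_z = sin(7.2°) sin(1.9°) + cos(7.2°) cos(1.9°) cos(-28.50°) = 0.0042 + 0.8714 = 0.8756.
θ_z = arccos(0.8756) = 28.88°, so the elevation is 90° − 28.88° = 61.12°.

61.1°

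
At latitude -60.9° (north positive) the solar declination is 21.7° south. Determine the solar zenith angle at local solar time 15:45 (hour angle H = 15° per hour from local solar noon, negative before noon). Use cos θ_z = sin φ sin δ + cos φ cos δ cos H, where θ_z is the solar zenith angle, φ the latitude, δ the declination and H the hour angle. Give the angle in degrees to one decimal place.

55.0°

Hour angle H = 15° × (15.75 − 12) = 56.25°.
cos θ_z = sin(-60.9°) sin(-21.7°) + cos(-60.9°) cos(-21.7°) cos(56.25°) = 0.3231 + 0.2510 = 0.5741.
θ_z = arccos(0.5741) = 54.96°.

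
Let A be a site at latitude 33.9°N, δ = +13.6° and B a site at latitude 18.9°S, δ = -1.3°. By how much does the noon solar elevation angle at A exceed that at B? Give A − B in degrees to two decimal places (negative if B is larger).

A: 90° − |33.9 − (13.6)| = 69.70°.
B: 90° − |-18.9 − (-1.3)| = 72.40°.
A − B = 69.70 − 72.40 = -2.70°.

-2.70°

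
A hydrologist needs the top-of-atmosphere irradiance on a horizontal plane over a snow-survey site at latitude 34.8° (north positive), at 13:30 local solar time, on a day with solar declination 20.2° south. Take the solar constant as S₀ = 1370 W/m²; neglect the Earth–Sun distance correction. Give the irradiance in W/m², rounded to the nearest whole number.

Hour angle H = 15° × (13.5 − 12) = 22.50°.
With φ = 34.8°, δ = -20.2°, H = 22.50°: sin φ sin δ = -0.1971, cos φ cos δ cos H = 0.7120, so cos θ_z = 0.5149.
Top-of-atmosphere irradiance = S₀ cos θ_z = 1370 × 0.5149 = 705.41 W/m².

705 W/m²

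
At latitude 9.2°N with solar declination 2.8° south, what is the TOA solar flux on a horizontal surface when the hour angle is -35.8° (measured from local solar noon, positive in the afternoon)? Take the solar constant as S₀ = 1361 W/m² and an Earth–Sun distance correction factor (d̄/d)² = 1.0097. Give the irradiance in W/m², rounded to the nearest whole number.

cos θ_z = sin(9.2°) sin(-2.8°) + cos(9.2°) cos(-2.8°) cos(-35.80°) = -0.0078 + 0.7997 = 0.7919.
Top-of-atmosphere irradiance = S₀ (d̄/d)² cos θ_z = 1361 × 1.0097 × 0.7919 = 1088.23 W/m².

1088 W/m²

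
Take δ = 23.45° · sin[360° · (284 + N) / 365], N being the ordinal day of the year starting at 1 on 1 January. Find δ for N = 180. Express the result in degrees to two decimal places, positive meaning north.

360 × (284 + 180) / 365 = 457.644°; sin(457.644°) = 0.9911.
δ = 23.45 × 0.9911 = 23.241° ≈ +23.24°.

+23.24°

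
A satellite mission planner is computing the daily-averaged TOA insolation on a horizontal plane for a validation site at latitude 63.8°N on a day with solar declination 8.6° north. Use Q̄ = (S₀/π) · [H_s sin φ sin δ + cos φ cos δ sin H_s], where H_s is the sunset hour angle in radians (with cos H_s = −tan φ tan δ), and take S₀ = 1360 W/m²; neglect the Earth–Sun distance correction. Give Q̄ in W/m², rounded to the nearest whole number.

289 W/m²

The sunset hour angle satisfies cos H_s = −tan φ tan δ = -0.3074, giving H_s = 107.90°. In radians, H_s = 1.8832.
H_s sin φ sin δ = 1.8832 × 0.8973 × 0.1495 = 0.2526.
cos φ cos δ sin H_s = 0.4415 × 0.9888 × 0.9516 = 0.4154.
Q̄ = (1360/π) × (0.2526 + 0.4154) = 432.90 × 0.6680 = 289.18 W/m².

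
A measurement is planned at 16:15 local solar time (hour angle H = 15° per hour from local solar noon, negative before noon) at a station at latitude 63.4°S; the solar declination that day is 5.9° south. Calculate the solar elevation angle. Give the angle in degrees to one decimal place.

16.8°

Hour angle H = 15° × (16.25 − 12) = 63.75°.
cos θ_z = sin(-63.4°) sin(-5.9°) + cos(-63.4°) cos(-5.9°) cos(63.75°) = 0.0919 + 0.1970 = 0.2889.
θ_z = arccos(0.2889) = 73.21°, so the elevation is 90° − 73.21° = 16.79°.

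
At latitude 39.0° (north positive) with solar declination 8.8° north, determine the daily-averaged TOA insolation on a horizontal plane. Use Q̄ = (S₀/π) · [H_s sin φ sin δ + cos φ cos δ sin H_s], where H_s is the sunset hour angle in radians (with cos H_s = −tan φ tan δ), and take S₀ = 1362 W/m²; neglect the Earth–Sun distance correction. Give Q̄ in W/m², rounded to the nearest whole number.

401 W/m²

The sunset hour angle satisfies cos H_s = −tan φ tan δ = -0.1254, giving H_s = 97.20°. In radians, H_s = 1.6965.
H_s sin φ sin δ = 1.6965 × 0.6293 × 0.1530 = 0.1633.
cos φ cos δ sin H_s = 0.7771 × 0.9882 × 0.9921 = 0.7619.
Q̄ = (1362/π) × (0.1633 + 0.7619) = 433.54 × 0.9252 = 401.11 W/m².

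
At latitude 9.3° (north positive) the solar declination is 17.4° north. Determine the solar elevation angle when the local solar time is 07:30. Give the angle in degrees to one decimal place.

Hour angle H = 15° × (7.5 − 12) = -67.50°.
cos θ_z = sin φ sin δ + cos φ cos δ cos H = (0.1616)(0.2990) + (0.9869)(0.9542)(0.3827) = 0.4087.
θ_z = arccos(0.4087) = 65.88°, so the elevation is 90° − 65.88° = 24.12°.

24.1°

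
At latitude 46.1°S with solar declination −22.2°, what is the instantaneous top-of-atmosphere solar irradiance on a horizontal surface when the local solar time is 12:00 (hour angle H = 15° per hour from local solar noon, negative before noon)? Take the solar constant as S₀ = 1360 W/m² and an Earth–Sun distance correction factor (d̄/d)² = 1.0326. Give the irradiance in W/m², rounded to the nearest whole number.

1284 W/m²

Hour angle H = 15° × (12 − 12) = 0.00°.
cos θ_z = sin(-46.1°) sin(-22.2°) + cos(-46.1°) cos(-22.2°) cos(0.00°) = 0.2723 + 0.6420 = 0.9143.
Top-of-atmosphere irradiance = S₀ (d̄/d)² cos θ_z = 1360 × 1.0326 × 0.9143 = 1283.98 W/m².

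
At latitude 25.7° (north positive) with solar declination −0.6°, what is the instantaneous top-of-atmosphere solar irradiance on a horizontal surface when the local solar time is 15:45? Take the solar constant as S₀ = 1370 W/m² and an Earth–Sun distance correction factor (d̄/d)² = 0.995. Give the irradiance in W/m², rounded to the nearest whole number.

676 W/m²

Hour angle H = 15° × (15.75 − 12) = 56.25°.
cos θ_z = sin φ sin δ + cos φ cos δ cos H = (0.4337)(-0.0105) + (0.9011)(0.9999)(0.5556) = 0.4960.
Top-of-atmosphere irradiance = S₀ (d̄/d)² cos θ_z = 1370 × 0.995 × 0.4960 = 676.12 W/m².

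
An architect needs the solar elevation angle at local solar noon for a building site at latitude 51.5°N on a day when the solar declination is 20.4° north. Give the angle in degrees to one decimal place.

At local solar noon the hour angle is zero, so the elevation is 90° − |φ − δ| = 90° − |51.5° − (20.4°)| = 90° − 31.1° = 58.9°.

58.9°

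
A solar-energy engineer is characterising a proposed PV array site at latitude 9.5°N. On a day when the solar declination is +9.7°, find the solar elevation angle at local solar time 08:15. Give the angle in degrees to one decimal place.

34.6°

Hour angle H = 15° × (8.25 − 12) = -56.25°.
cos θ_z = sin(9.5°) sin(9.7°) + cos(9.5°) cos(9.7°) cos(-56.25°) = 0.0278 + 0.5401 = 0.5679.
θ_z = arccos(0.5679) = 55.40°, so the elevation is 90° − 55.40° = 34.60°.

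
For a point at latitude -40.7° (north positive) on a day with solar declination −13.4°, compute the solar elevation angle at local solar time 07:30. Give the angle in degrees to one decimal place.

Hour angle H = 15° × (7.5 − 12) = -67.50°.
cos θ_z = sin φ sin δ + cos φ cos δ cos H = (-0.6521)(-0.2317) + (0.7581)(0.9728)(0.3827) = 0.4333.
θ_z = arccos(0.4333) = 64.32°, so the elevation is 90° − 64.32° = 25.68°.

25.7°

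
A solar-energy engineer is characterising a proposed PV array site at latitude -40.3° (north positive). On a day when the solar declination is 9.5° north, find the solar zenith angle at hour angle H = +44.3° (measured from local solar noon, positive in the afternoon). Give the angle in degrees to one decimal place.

64.4°

With φ = -40.3°, δ = 9.5°, H = 44.30°: sin φ sin δ = -0.1068, cos φ cos δ cos H = 0.5384, so cos θ_z = 0.4316.
θ_z = arccos(0.4316) = 64.43°.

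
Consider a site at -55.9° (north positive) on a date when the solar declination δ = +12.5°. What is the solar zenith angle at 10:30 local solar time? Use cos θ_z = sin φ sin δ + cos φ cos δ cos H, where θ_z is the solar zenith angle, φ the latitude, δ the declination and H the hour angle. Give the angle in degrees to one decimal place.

70.9°

Hour angle H = 15° × (10.5 − 12) = -22.50°.
cos θ_z = sin(-55.9°) sin(12.5°) + cos(-55.9°) cos(12.5°) cos(-22.50°) = -0.1792 + 0.5057 = 0.3265.
θ_z = arccos(0.3265) = 70.94°.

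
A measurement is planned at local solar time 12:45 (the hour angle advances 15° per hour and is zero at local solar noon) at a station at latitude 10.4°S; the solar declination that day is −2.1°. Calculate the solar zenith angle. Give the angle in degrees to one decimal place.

13.9°

Hour angle H = 15° × (12.75 − 12) = 11.25°.
cos θ_z = sin φ sin δ + cos φ cos δ cos H = (-0.1805)(-0.0366) + (0.9836)(0.9993)(0.9808) = 0.9706.
θ_z = arccos(0.9706) = 13.93°.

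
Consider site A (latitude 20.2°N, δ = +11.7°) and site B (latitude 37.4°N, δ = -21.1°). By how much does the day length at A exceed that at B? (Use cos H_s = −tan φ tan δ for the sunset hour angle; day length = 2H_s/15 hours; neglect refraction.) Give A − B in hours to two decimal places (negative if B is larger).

A: H_s = arccos(−tan 20.2° · tan 11.7°) = 94.37°, so 2H_s/15 = 12.5827 h.
B: H_s = arccos(−tan 37.4° · tan -21.1°) = 72.84°, so 2H_s/15 = 9.7120 h.
A − B = 12.5827 − 9.7120 = 2.8707 h.

+2.87 h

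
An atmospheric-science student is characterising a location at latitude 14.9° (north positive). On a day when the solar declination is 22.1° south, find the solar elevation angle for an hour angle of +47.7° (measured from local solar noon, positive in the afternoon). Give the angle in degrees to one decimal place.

cos θ_z = sin φ sin δ + cos φ cos δ cos H = (0.2571)(-0.3762) + (0.9664)(0.9265)(0.6730) = 0.5059.
θ_z = arccos(0.5059) = 59.61°, so the elevation is 90° − 59.61° = 30.39°.

30.4°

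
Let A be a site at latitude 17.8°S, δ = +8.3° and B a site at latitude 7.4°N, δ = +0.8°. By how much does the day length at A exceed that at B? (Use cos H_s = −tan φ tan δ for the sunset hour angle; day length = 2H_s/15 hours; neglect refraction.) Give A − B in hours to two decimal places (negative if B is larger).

-0.37 h

A: H_s = arccos(−tan -17.8° · tan 8.3°) = 87.32°, so 2H_s/15 = 11.6427 h.
B: H_s = arccos(−tan 7.4° · tan 0.8°) = 90.10°, so 2H_s/15 = 12.0133 h.
A − B = 11.6427 − 12.0133 = -0.3706 h.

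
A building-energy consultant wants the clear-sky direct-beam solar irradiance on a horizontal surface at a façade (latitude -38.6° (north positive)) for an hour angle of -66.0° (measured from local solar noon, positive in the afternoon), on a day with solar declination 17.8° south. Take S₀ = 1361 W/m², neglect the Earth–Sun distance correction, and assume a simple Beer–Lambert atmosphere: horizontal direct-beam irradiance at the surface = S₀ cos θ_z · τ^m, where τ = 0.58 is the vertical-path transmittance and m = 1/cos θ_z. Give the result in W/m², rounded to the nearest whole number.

With φ = -38.6°, δ = -17.8°, H = -66.00°: sin φ sin δ = 0.1907, cos φ cos δ cos H = 0.3027, so cos θ_z = 0.4934.
Air mass m = 1/cos θ_z = 1/0.4934 = 2.027; τ^m = 0.58^2.027 = 0.3315.
Surface direct beam = 1361 × 0.4934 × 0.3315 = 222.61 W/m².

223 W/m²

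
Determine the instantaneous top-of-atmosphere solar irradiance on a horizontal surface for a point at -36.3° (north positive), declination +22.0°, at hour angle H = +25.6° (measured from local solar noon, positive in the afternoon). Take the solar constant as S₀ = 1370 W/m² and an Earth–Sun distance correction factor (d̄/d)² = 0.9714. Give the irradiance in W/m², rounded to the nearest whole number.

With φ = -36.3°, δ = 22.0°, H = 25.60°: sin φ sin δ = -0.2218, cos φ cos δ cos H = 0.6739, so cos θ_z = 0.4521.
Top-of-atmosphere irradiance = S₀ (d̄/d)² cos θ_z = 1370 × 0.9714 × 0.4521 = 601.66 W/m².

602 W/m²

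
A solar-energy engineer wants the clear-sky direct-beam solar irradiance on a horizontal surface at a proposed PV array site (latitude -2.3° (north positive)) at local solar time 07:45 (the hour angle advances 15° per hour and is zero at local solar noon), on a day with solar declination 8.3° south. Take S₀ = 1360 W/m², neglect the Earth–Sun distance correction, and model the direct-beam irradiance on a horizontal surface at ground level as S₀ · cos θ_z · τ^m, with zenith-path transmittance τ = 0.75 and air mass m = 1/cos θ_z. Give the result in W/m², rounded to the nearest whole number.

Hour angle H = 15° × (7.75 − 12) = -63.75°.
cos θ_z = sin(-2.3°) sin(-8.3°) + cos(-2.3°) cos(-8.3°) cos(-63.75°) = 0.0058 + 0.4373 = 0.4431.
Air mass m = 1/cos θ_z = 1/0.4431 = 2.257; τ^m = 0.75^2.257 = 0.5224.
Surface direct beam = 1360 × 0.4431 × 0.5224 = 314.81 W/m².

315 W/m²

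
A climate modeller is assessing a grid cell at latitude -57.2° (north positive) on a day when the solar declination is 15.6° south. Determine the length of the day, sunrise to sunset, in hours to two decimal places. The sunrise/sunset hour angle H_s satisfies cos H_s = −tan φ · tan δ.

15.42 hours

cos H_s = −tan(-57.2°) · tan(-15.6°) = -0.4332, so H_s = arccos(-0.4332) = 115.67°.
Day length = 2 H_s / 15° h⁻¹ = 231.34° / 15 = 15.423 h.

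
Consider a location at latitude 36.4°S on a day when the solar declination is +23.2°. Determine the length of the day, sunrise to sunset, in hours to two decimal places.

−tan φ tan δ = −(-0.7373)(0.4286) = 0.3160; H_s = arccos(0.3160) = 71.58°.
Day length = 2 H_s / 15° h⁻¹ = 143.16° / 15 = 9.544 h.

9.54 hours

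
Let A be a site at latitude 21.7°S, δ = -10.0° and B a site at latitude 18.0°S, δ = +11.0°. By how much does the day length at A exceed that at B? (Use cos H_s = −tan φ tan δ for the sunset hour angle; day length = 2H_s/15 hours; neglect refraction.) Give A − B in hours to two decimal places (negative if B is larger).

A: H_s = arccos(−tan -21.7° · tan -10.0°) = 94.02°, so 2H_s/15 = 12.5360 h.
B: H_s = arccos(−tan -18.0° · tan 11.0°) = 86.38°, so 2H_s/15 = 11.5173 h.
A − B = 12.5360 − 11.5173 = 1.0187 h.

+1.02 h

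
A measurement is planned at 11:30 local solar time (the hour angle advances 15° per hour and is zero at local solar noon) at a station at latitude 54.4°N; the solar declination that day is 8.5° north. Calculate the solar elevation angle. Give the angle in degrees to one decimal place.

43.7°

Hour angle H = 15° × (11.5 − 12) = -7.50°.
cos θ_z = sin φ sin δ + cos φ cos δ cos H = (0.8131)(0.1478) + (0.5821)(0.9890)(0.9914) = 0.6909.
θ_z = arccos(0.6909) = 46.30°, so the elevation is 90° − 46.30° = 43.70°.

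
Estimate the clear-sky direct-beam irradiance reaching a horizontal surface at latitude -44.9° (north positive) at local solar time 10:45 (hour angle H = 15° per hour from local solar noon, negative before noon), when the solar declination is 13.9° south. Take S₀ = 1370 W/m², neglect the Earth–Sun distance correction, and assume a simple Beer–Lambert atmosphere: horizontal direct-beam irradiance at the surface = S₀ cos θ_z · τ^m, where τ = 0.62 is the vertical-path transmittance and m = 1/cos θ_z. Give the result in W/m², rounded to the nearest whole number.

628 W/m²

Hour angle H = 15° × (10.75 − 12) = -18.75°.
With φ = -44.9°, δ = -13.9°, H = -18.75°: sin φ sin δ = 0.1696, cos φ cos δ cos H = 0.6511, so cos θ_z = 0.8207.
Air mass m = 1/cos θ_z = 1/0.8207 = 1.218; τ^m = 0.62^1.218 = 0.5586.
Surface direct beam = 1370 × 0.8207 × 0.5586 = 628.07 W/m².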